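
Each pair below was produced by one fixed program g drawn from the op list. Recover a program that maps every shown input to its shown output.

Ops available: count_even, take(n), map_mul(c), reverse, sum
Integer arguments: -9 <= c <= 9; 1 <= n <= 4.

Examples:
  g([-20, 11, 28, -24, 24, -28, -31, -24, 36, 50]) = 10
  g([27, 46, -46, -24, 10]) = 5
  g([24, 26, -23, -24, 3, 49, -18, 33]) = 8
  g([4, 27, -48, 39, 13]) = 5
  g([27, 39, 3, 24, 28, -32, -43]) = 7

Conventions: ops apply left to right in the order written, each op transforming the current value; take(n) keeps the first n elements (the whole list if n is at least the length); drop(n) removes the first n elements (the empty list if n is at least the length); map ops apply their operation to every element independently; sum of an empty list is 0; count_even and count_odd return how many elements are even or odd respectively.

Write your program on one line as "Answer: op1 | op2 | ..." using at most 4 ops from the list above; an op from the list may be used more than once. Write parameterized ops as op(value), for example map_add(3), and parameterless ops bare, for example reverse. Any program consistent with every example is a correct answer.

map_mul(4) | map_mul(-7) | count_even

Check, running the answer program on each example:
  [-20, 11, 28, -24, 24, -28, -31, -24, 36, 50] -> [-80, 44, 112, -96, 96, -112, -124, -96, 144, 200] -> [560, -308, -784, 672, -672, 784, 868, 672, -1008, -1400] -> 10
  [27, 46, -46, -24, 10] -> [108, 184, -184, -96, 40] -> [-756, -1288, 1288, 672, -280] -> 5
  [24, 26, -23, -24, 3, 49, -18, 33] -> [96, 104, -92, -96, 12, 196, -72, 132] -> [-672, -728, 644, 672, -84, -1372, 504, -924] -> 8
  [4, 27, -48, 39, 13] -> [16, 108, -192, 156, 52] -> [-112, -756, 1344, -1092, -364] -> 5
  [27, 39, 3, 24, 28, -32, -43] -> [108, 156, 12, 96, 112, -128, -172] -> [-756, -1092, -84, -672, -784, 896, 1204] -> 7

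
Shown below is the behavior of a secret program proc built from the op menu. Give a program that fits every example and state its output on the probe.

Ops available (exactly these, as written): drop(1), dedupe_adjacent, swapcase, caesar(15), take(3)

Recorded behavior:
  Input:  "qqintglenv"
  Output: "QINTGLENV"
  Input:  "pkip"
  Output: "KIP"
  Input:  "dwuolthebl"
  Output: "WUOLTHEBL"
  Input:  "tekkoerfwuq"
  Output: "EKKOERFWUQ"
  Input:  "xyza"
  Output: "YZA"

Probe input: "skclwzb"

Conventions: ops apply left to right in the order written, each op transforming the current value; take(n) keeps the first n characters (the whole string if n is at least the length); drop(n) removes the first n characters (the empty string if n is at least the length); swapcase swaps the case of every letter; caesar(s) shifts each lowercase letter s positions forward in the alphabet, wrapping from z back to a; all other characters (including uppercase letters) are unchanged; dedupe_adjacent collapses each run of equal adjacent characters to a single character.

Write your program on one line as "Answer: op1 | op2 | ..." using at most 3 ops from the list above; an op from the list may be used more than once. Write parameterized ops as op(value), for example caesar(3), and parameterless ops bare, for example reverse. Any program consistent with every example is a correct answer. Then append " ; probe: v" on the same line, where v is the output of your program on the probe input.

drop(1) | swapcase ; probe: "KCLWZB"

Check, running the answer program on each example:
  "qqintglenv" -> "qintglenv" -> "QINTGLENV"
  "pkip" -> "kip" -> "KIP"
  "dwuolthebl" -> "wuolthebl" -> "WUOLTHEBL"
  "tekkoerfwuq" -> "ekkoerfwuq" -> "EKKOERFWUQ"
  "xyza" -> "yza" -> "YZA"
  probe: "skclwzb" -> "kclwzb" -> "KCLWZB"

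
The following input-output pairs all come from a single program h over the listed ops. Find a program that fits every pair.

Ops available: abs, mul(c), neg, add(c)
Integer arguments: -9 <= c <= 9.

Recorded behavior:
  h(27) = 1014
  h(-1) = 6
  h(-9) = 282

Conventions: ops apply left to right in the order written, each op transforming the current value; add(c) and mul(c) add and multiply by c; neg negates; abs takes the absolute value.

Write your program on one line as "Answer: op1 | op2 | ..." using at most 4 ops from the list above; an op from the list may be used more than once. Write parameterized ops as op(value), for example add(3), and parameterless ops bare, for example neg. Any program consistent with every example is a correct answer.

mul(6) | add(7) | mul(-6) | abs

Check, running the answer program on each example:
  27 -> 162 -> 169 -> -1014 -> 1014
  -1 -> -6 -> 1 -> -6 -> 6
  -9 -> -54 -> -47 -> 282 -> 282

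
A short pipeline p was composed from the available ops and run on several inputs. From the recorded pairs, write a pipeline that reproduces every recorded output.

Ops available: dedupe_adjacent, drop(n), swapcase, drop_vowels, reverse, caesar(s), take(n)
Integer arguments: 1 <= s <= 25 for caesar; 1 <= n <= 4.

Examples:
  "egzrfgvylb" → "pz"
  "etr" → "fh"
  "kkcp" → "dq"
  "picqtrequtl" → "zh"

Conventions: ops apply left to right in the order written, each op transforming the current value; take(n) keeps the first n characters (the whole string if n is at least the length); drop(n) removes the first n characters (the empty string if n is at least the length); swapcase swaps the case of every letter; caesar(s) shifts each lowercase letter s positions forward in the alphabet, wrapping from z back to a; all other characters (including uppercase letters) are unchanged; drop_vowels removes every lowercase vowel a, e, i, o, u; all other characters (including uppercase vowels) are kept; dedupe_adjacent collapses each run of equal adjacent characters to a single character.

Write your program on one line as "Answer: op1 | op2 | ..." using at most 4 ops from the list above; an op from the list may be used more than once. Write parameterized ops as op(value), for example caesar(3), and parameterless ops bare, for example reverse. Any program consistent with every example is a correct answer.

reverse | caesar(5) | caesar(9) | take(2)

Check, running the answer program on each example:
  "egzrfgvylb" -> "blyvgfrzge" -> "gqdalkwelj" -> "pzmjutfnus" -> "pz"
  "etr" -> "rte" -> "wyj" -> "fhs" -> "fh"
  "kkcp" -> "pckk" -> "uhpp" -> "dqyy" -> "dq"
  "picqtrequtl" -> "ltuqertqcip" -> "qyzvjwyvhnu" -> "zhiesfheqwd" -> "zh"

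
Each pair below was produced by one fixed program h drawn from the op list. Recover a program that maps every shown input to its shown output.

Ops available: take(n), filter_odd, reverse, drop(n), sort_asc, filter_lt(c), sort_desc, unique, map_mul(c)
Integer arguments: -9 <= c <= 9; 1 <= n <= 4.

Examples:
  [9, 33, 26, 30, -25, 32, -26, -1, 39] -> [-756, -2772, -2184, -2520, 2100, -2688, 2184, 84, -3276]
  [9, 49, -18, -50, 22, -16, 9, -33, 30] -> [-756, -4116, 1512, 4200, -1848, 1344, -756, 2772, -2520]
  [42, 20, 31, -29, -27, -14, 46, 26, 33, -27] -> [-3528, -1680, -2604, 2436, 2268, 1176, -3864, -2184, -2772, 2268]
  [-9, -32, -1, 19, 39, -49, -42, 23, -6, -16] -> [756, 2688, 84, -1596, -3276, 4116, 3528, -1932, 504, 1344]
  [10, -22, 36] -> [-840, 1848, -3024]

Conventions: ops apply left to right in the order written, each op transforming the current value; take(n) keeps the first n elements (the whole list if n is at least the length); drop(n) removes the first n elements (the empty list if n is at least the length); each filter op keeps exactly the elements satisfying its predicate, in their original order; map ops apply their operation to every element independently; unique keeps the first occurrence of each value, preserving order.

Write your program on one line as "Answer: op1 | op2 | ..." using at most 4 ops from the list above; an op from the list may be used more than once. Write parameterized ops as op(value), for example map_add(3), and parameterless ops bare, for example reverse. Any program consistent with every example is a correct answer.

map_mul(-3) | map_mul(-7) | map_mul(-4)

Check, running the answer program on each example:
  [9, 33, 26, 30, -25, 32, -26, -1, 39] -> [-27, -99, -78, -90, 75, -96, 78, 3, -117] -> [189, 693, 546, 630, -525, 672, -546, -21, 819] -> [-756, -2772, -2184, -2520, 2100, -2688, 2184, 84, -3276]
  [9, 49, -18, -50, 22, -16, 9, -33, 30] -> [-27, -147, 54, 150, -66, 48, -27, 99, -90] -> [189, 1029, -378, -1050, 462, -336, 189, -693, 630] -> [-756, -4116, 1512, 4200, -1848, 1344, -756, 2772, -2520]
  [42, 20, 31, -29, -27, -14, 46, 26, 33, -27] -> [-126, -60, -93, 87, 81, 42, -138, -78, -99, 81] -> [882, 420, 651, -609, -567, -294, 966, 546, 693, -567] -> [-3528, -1680, -2604, 2436, 2268, 1176, -3864, -2184, -2772, 2268]
  [-9, -32, -1, 19, 39, -49, -42, 23, -6, -16] -> [27, 96, 3, -57, -117, 147, 126, -69, 18, 48] -> [-189, -672, -21, 399, 819, -1029, -882, 483, -126, -336] -> [756, 2688, 84, -1596, -3276, 4116, 3528, -1932, 504, 1344]
  [10, -22, 36] -> [-30, 66, -108] -> [210, -462, 756] -> [-840, 1848, -3024]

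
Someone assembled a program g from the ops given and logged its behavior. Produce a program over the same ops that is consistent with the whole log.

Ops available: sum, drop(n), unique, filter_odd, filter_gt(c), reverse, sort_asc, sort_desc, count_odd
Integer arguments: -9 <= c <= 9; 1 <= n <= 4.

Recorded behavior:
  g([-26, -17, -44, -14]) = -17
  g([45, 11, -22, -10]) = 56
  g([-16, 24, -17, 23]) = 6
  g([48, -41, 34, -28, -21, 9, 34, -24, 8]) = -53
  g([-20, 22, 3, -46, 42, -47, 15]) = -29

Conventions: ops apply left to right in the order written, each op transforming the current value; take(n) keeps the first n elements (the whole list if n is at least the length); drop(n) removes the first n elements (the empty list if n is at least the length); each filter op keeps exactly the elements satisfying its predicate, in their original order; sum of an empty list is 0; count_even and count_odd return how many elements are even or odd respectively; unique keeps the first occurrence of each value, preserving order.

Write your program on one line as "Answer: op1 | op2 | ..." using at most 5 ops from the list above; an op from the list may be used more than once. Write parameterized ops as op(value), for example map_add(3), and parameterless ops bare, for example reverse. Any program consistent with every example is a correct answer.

sort_desc | reverse | filter_odd | sum

Check, running the answer program on each example:
  [-26, -17, -44, -14] -> [-14, -17, -26, -44] -> [-44, -26, -17, -14] -> [-17] -> -17
  [45, 11, -22, -10] -> [45, 11, -10, -22] -> [-22, -10, 11, 45] -> [11, 45] -> 56
  [-16, 24, -17, 23] -> [24, 23, -16, -17] -> [-17, -16, 23, 24] -> [-17, 23] -> 6
  [48, -41, 34, -28, -21, 9, 34, -24, 8] -> [48, 34, 34, 9, 8, -21, -24, -28, -41] -> [-41, -28, -24, -21, 8, 9, 34, 34, 48] -> [-41, -21, 9] -> -53
  [-20, 22, 3, -46, 42, -47, 15] -> [42, 22, 15, 3, -20, -46, -47] -> [-47, -46, -20, 3, 15, 22, 42] -> [-47, 3, 15] -> -29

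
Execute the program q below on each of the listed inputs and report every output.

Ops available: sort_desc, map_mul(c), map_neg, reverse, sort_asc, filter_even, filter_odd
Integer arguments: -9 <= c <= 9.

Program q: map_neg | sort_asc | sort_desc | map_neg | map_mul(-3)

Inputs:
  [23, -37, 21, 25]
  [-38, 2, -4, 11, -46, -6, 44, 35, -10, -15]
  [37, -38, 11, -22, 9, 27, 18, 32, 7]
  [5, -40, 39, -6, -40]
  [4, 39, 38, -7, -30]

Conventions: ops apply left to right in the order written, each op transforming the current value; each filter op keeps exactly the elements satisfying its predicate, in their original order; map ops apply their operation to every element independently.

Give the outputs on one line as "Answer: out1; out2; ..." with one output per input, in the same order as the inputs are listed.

Execution, op by op:
  [23, -37, 21, 25] -> [-23, 37, -21, -25] -> [-25, -23, -21, 37] -> [37, -21, -23, -25] -> [-37, 21, 23, 25] -> [111, -63, -69, -75]
  [-38, 2, -4, 11, -46, -6, 44, 35, -10, -15] -> [38, -2, 4, -11, 46, 6, -44, -35, 10, 15] -> [-44, -35, -11, -2, 4, 6, 10, 15, 38, 46] -> [46, 38, 15, 10, 6, 4, -2, -11, -35, -44] -> [-46, -38, -15, -10, -6, -4, 2, 11, 35, 44] -> [138, 114, 45, 30, 18, 12, -6, -33, -105, -132]
  [37, -38, 11, -22, 9, 27, 18, 32, 7] -> [-37, 38, -11, 22, -9, -27, -18, -32, -7] -> [-37, -32, -27, -18, -11, -9, -7, 22, 38] -> [38, 22, -7, -9, -11, -18, -27, -32, -37] -> [-38, -22, 7, 9, 11, 18, 27, 32, 37] -> [114, 66, -21, -27, -33, -54, -81, -96, -111]
  [5, -40, 39, -6, -40] -> [-5, 40, -39, 6, 40] -> [-39, -5, 6, 40, 40] -> [40, 40, 6, -5, -39] -> [-40, -40, -6, 5, 39] -> [120, 120, 18, -15, -117]
  [4, 39, 38, -7, -30] -> [-4, -39, -38, 7, 30] -> [-39, -38, -4, 7, 30] -> [30, 7, -4, -38, -39] -> [-30, -7, 4, 38, 39] -> [90, 21, -12, -114, -117]

[111, -63, -69, -75]; [138, 114, 45, 30, 18, 12, -6, -33, -105, -132]; [114, 66, -21, -27, -33, -54, -81, -96, -111]; [120, 120, 18, -15, -117]; [90, 21, -12, -114, -117]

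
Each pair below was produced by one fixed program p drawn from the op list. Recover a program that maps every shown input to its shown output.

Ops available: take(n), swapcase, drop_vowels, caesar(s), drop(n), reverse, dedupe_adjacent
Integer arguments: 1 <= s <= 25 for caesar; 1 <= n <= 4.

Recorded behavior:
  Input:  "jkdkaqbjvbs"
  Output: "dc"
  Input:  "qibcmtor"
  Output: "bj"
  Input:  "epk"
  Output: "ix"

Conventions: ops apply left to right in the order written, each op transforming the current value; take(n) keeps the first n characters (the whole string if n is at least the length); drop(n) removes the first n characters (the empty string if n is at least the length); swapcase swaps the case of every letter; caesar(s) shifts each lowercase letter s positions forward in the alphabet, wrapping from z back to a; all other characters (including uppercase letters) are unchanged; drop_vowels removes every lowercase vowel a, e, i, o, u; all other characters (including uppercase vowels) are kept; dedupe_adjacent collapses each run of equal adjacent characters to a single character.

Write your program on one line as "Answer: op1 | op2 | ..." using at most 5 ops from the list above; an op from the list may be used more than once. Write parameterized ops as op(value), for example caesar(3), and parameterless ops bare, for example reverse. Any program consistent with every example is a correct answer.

caesar(21) | take(2) | reverse | caesar(7) | caesar(17)

Check, running the answer program on each example:
  "jkdkaqbjvbs" -> "efyfvlweqwn" -> "ef" -> "fe" -> "ml" -> "dc"
  "qibcmtor" -> "ldwxhojm" -> "ld" -> "dl" -> "ks" -> "bj"
  "epk" -> "zkf" -> "zk" -> "kz" -> "rg" -> "ix"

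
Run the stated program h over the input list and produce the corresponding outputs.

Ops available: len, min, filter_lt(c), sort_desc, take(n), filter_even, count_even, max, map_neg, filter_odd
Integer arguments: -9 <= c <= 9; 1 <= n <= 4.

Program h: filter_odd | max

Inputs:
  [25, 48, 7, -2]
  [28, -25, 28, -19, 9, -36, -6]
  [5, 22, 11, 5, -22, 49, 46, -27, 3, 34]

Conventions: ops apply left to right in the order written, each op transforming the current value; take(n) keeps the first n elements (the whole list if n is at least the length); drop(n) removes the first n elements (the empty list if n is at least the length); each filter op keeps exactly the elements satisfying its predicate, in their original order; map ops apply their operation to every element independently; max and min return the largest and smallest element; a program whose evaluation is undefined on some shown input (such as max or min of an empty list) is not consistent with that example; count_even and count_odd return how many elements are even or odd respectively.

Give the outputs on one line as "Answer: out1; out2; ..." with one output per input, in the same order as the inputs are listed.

Execution, op by op:
  [25, 48, 7, -2] -> [25, 7] -> 25
  [28, -25, 28, -19, 9, -36, -6] -> [-25, -19, 9] -> 9
  [5, 22, 11, 5, -22, 49, 46, -27, 3, 34] -> [5, 11, 5, 49, -27, 3] -> 49

25; 9; 49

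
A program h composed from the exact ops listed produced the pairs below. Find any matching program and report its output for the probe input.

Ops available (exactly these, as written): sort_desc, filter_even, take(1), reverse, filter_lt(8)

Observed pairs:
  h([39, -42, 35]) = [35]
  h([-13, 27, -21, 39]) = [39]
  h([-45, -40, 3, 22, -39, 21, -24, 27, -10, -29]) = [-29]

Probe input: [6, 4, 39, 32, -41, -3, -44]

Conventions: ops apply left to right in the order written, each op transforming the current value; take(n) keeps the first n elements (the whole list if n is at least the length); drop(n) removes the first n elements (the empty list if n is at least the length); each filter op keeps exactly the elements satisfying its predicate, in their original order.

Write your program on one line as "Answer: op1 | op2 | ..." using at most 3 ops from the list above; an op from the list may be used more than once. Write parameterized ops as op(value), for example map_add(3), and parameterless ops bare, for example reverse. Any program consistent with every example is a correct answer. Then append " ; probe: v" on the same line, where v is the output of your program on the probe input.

reverse | take(1) ; probe: [-44]

Check, running the answer program on each example:
  [39, -42, 35] -> [35, -42, 39] -> [35]
  [-13, 27, -21, 39] -> [39, -21, 27, -13] -> [39]
  [-45, -40, 3, 22, -39, 21, -24, 27, -10, -29] -> [-29, -10, 27, -24, 21, -39, 22, 3, -40, -45] -> [-29]
  probe: [6, 4, 39, 32, -41, -3, -44] -> [-44, -3, -41, 32, 39, 4, 6] -> [-44]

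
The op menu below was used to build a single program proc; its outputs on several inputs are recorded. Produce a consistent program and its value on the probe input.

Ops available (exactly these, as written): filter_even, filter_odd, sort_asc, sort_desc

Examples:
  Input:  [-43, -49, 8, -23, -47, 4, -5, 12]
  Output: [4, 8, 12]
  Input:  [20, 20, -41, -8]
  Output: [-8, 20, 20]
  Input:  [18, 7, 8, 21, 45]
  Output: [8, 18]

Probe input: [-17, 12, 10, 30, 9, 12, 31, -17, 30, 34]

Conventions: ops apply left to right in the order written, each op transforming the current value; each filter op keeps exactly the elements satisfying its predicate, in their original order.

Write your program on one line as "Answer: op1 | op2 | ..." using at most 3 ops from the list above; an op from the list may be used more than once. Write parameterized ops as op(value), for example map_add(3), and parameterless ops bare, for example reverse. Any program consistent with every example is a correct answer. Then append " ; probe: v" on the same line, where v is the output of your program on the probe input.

sort_asc | filter_even ; probe: [10, 12, 12, 30, 30, 34]

Check, running the answer program on each example:
  [-43, -49, 8, -23, -47, 4, -5, 12] -> [-49, -47, -43, -23, -5, 4, 8, 12] -> [4, 8, 12]
  [20, 20, -41, -8] -> [-41, -8, 20, 20] -> [-8, 20, 20]
  [18, 7, 8, 21, 45] -> [7, 8, 18, 21, 45] -> [8, 18]
  probe: [-17, 12, 10, 30, 9, 12, 31, -17, 30, 34] -> [-17, -17, 9, 10, 12, 12, 30, 30, 31, 34] -> [10, 12, 12, 30, 30, 34]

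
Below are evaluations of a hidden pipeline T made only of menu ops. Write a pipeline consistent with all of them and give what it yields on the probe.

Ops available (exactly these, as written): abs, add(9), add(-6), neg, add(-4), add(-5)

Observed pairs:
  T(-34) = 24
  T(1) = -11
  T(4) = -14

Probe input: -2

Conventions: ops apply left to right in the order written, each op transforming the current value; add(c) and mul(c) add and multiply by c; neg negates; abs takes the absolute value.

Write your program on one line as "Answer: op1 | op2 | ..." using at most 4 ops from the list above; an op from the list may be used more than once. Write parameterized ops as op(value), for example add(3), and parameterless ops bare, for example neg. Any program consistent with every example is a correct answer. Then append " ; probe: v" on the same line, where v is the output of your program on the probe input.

neg | add(-4) | add(-6) ; probe: -8

Check, running the answer program on each example:
  -34 -> 34 -> 30 -> 24
  1 -> -1 -> -5 -> -11
  4 -> -4 -> -8 -> -14
  probe: -2 -> 2 -> -2 -> -8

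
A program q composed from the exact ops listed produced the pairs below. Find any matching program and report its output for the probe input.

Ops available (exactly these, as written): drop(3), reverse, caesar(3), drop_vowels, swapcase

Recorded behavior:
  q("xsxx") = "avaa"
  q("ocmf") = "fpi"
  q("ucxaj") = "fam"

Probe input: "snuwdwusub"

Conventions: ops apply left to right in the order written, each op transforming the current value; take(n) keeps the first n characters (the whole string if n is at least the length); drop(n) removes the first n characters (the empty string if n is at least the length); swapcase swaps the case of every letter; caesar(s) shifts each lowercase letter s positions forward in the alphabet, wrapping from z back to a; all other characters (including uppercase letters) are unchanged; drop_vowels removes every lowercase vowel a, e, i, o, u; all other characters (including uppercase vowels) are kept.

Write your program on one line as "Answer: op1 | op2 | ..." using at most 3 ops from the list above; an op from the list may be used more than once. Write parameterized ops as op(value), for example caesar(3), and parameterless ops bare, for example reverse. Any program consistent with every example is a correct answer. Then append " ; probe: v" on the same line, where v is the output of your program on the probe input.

drop_vowels | caesar(3) ; probe: "vqzgzve"

Check, running the answer program on each example:
  "xsxx" -> "xsxx" -> "avaa"
  "ocmf" -> "cmf" -> "fpi"
  "ucxaj" -> "cxj" -> "fam"
  probe: "snuwdwusub" -> "snwdwsb" -> "vqzgzve"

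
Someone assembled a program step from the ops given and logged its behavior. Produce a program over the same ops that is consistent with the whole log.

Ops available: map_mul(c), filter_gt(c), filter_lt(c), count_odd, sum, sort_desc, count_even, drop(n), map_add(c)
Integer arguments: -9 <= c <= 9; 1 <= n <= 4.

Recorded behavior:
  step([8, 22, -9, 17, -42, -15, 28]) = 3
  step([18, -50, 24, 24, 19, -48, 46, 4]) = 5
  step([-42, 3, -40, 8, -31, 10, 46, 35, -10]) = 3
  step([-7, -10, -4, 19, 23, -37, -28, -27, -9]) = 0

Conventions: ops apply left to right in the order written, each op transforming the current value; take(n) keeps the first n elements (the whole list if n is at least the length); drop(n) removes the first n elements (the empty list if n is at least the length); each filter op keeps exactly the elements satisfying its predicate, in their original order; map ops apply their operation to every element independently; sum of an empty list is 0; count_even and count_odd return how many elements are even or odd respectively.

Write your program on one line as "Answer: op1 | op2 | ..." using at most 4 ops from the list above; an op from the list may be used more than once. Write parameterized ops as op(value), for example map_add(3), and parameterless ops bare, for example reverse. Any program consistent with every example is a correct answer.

filter_gt(2) | map_add(9) | count_odd

Check, running the answer program on each example:
  [8, 22, -9, 17, -42, -15, 28] -> [8, 22, 17, 28] -> [17, 31, 26, 37] -> 3
  [18, -50, 24, 24, 19, -48, 46, 4] -> [18, 24, 24, 19, 46, 4] -> [27, 33, 33, 28, 55, 13] -> 5
  [-42, 3, -40, 8, -31, 10, 46, 35, -10] -> [3, 8, 10, 46, 35] -> [12, 17, 19, 55, 44] -> 3
  [-7, -10, -4, 19, 23, -37, -28, -27, -9] -> [19, 23] -> [28, 32] -> 0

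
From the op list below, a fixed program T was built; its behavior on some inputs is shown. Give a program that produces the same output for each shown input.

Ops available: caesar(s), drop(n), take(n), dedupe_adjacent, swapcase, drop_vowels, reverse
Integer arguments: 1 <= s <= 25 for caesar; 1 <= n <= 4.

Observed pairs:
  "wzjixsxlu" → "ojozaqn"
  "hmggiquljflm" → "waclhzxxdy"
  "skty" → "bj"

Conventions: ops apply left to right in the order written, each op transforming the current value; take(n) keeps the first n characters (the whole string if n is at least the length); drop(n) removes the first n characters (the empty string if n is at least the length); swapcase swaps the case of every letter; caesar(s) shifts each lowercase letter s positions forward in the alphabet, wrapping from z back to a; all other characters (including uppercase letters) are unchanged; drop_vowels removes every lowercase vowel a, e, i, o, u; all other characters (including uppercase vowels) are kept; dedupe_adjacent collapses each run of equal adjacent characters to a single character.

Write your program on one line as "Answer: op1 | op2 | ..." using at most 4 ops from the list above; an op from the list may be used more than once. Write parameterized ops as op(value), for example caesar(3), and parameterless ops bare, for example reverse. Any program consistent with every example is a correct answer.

caesar(6) | reverse | caesar(11) | drop(2)

Check, running the answer program on each example:
  "wzjixsxlu" -> "cfpodydra" -> "ardydopfc" -> "lcojozaqn" -> "ojozaqn"
  "hmggiquljflm" -> "nsmmowarplrs" -> "srlprawommsn" -> "dcwaclhzxxdy" -> "waclhzxxdy"
  "skty" -> "yqze" -> "ezqy" -> "pkbj" -> "bj"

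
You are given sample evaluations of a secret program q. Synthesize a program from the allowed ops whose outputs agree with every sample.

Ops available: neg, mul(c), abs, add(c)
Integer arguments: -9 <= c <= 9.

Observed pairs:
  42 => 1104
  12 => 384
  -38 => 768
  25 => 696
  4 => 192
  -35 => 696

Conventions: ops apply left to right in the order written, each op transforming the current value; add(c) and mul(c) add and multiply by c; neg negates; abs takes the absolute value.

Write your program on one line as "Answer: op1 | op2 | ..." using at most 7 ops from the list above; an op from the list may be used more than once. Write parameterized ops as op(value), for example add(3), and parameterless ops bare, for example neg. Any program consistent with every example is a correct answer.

neg | add(-5) | mul(-6) | abs | add(-6) | mul(4)

Check, running the answer program on each example:
  42 -> -42 -> -47 -> 282 -> 282 -> 276 -> 1104
  12 -> -12 -> -17 -> 102 -> 102 -> 96 -> 384
  -38 -> 38 -> 33 -> -198 -> 198 -> 192 -> 768
  25 -> -25 -> -30 -> 180 -> 180 -> 174 -> 696
  4 -> -4 -> -9 -> 54 -> 54 -> 48 -> 192
  -35 -> 35 -> 30 -> -180 -> 180 -> 174 -> 696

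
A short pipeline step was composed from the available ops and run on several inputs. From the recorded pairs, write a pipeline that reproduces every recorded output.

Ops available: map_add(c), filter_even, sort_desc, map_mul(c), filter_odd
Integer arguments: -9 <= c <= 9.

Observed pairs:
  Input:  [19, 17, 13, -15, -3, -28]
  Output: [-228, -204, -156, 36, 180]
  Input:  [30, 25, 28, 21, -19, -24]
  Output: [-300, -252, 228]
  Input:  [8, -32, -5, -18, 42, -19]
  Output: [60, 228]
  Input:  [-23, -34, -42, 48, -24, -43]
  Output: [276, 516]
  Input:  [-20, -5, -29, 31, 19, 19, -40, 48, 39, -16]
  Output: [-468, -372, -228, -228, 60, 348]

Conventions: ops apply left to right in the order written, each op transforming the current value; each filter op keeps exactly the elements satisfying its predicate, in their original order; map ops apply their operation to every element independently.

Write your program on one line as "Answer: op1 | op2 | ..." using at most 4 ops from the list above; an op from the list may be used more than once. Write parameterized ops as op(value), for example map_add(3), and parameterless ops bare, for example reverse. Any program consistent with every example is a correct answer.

sort_desc | filter_odd | map_mul(2) | map_mul(-6)

Check, running the answer program on each example:
  [19, 17, 13, -15, -3, -28] -> [19, 17, 13, -3, -15, -28] -> [19, 17, 13, -3, -15] -> [38, 34, 26, -6, -30] -> [-228, -204, -156, 36, 180]
  [30, 25, 28, 21, -19, -24] -> [30, 28, 25, 21, -19, -24] -> [25, 21, -19] -> [50, 42, -38] -> [-300, -252, 228]
  [8, -32, -5, -18, 42, -19] -> [42, 8, -5, -18, -19, -32] -> [-5, -19] -> [-10, -38] -> [60, 228]
  [-23, -34, -42, 48, -24, -43] -> [48, -23, -24, -34, -42, -43] -> [-23, -43] -> [-46, -86] -> [276, 516]
  [-20, -5, -29, 31, 19, 19, -40, 48, 39, -16] -> [48, 39, 31, 19, 19, -5, -16, -20, -29, -40] -> [39, 31, 19, 19, -5, -29] -> [78, 62, 38, 38, -10, -58] -> [-468, -372, -228, -228, 60, 348]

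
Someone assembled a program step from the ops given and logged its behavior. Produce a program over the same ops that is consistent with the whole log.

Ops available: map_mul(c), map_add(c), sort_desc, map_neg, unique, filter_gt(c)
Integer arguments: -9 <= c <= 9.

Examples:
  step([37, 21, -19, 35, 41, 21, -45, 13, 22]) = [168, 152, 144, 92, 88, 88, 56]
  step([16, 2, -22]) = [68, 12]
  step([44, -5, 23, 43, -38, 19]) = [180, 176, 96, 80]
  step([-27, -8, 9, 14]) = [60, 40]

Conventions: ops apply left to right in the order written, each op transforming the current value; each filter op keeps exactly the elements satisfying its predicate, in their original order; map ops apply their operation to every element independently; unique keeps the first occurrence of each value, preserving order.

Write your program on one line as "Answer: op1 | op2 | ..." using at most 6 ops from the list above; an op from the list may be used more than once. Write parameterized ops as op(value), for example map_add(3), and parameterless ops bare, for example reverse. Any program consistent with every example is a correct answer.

sort_desc | filter_gt(-2) | map_add(-1) | map_mul(4) | map_add(8)

Check, running the answer program on each example:
  [37, 21, -19, 35, 41, 21, -45, 13, 22] -> [41, 37, 35, 22, 21, 21, 13, -19, -45] -> [41, 37, 35, 22, 21, 21, 13] -> [40, 36, 34, 21, 20, 20, 12] -> [160, 144, 136, 84, 80, 80, 48] -> [168, 152, 144, 92, 88, 88, 56]
  [16, 2, -22] -> [16, 2, -22] -> [16, 2] -> [15, 1] -> [60, 4] -> [68, 12]
  [44, -5, 23, 43, -38, 19] -> [44, 43, 23, 19, -5, -38] -> [44, 43, 23, 19] -> [43, 42, 22, 18] -> [172, 168, 88, 72] -> [180, 176, 96, 80]
  [-27, -8, 9, 14] -> [14, 9, -8, -27] -> [14, 9] -> [13, 8] -> [52, 32] -> [60, 40]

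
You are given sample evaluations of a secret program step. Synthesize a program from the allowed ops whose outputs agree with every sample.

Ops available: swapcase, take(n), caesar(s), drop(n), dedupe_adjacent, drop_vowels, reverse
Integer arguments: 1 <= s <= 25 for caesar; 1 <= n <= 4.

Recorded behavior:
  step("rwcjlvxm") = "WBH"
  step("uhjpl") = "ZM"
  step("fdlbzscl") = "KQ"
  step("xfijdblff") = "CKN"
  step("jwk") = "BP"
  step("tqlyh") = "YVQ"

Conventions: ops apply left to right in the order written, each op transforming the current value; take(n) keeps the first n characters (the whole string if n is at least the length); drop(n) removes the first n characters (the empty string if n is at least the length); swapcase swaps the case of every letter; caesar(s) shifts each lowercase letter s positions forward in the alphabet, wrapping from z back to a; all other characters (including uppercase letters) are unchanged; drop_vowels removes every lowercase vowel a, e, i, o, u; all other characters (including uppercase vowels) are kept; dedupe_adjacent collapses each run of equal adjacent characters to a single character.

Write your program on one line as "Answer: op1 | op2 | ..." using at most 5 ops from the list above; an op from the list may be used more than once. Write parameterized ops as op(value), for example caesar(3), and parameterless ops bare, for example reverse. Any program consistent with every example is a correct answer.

caesar(5) | dedupe_adjacent | take(3) | drop_vowels | swapcase

Check, running the answer program on each example:
  "rwcjlvxm" -> "wbhoqacr" -> "wbhoqacr" -> "wbh" -> "wbh" -> "WBH"
  "uhjpl" -> "zmouq" -> "zmouq" -> "zmo" -> "zm" -> "ZM"
  "fdlbzscl" -> "kiqgexhq" -> "kiqgexhq" -> "kiq" -> "kq" -> "KQ"
  "xfijdblff" -> "cknoigqkk" -> "cknoigqk" -> "ckn" -> "ckn" -> "CKN"
  "jwk" -> "obp" -> "obp" -> "obp" -> "bp" -> "BP"
  "tqlyh" -> "yvqdm" -> "yvqdm" -> "yvq" -> "yvq" -> "YVQ"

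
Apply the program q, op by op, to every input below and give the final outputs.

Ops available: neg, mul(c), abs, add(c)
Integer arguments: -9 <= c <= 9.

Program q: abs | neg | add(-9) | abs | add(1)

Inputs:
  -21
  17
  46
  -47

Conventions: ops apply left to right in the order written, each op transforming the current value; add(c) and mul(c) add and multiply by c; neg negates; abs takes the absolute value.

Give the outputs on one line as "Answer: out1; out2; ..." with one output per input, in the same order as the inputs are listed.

Execution, op by op:
  -21 -> 21 -> -21 -> -30 -> 30 -> 31
  17 -> 17 -> -17 -> -26 -> 26 -> 27
  46 -> 46 -> -46 -> -55 -> 55 -> 56
  -47 -> 47 -> -47 -> -56 -> 56 -> 57

31; 27; 56; 57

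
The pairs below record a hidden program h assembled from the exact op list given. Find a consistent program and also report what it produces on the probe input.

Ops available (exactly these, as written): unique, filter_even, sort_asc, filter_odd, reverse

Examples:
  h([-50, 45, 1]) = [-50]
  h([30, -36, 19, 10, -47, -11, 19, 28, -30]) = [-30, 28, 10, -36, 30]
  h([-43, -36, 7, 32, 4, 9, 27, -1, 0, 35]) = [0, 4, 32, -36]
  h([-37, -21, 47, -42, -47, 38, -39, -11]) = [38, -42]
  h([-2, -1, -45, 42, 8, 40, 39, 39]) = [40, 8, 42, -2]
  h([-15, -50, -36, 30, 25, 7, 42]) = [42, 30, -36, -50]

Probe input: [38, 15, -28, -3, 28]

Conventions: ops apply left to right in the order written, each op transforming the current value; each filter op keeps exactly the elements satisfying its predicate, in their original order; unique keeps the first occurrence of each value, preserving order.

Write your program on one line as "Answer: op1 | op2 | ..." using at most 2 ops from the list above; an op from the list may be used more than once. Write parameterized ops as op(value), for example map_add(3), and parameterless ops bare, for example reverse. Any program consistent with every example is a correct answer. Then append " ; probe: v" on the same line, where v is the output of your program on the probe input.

filter_even | reverse ; probe: [28, -28, 38]

Check, running the answer program on each example:
  [-50, 45, 1] -> [-50] -> [-50]
  [30, -36, 19, 10, -47, -11, 19, 28, -30] -> [30, -36, 10, 28, -30] -> [-30, 28, 10, -36, 30]
  [-43, -36, 7, 32, 4, 9, 27, -1, 0, 35] -> [-36, 32, 4, 0] -> [0, 4, 32, -36]
  [-37, -21, 47, -42, -47, 38, -39, -11] -> [-42, 38] -> [38, -42]
  [-2, -1, -45, 42, 8, 40, 39, 39] -> [-2, 42, 8, 40] -> [40, 8, 42, -2]
  [-15, -50, -36, 30, 25, 7, 42] -> [-50, -36, 30, 42] -> [42, 30, -36, -50]
  probe: [38, 15, -28, -3, 28] -> [38, -28, 28] -> [28, -28, 38]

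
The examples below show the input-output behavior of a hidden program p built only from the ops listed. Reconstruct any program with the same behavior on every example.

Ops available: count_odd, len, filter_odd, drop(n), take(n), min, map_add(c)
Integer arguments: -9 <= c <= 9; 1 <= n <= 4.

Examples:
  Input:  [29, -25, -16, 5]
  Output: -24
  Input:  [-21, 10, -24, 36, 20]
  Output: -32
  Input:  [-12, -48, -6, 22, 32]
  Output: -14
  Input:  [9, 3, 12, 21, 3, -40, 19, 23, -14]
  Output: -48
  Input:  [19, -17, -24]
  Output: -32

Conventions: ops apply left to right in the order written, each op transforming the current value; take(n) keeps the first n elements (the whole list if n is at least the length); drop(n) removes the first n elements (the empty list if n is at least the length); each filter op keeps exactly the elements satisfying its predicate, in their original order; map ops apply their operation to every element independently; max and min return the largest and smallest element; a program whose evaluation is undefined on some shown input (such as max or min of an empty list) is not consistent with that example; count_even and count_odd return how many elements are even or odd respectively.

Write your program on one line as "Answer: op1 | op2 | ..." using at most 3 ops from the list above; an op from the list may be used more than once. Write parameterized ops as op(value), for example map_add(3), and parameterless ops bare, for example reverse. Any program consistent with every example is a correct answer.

map_add(-8) | drop(2) | min

Check, running the answer program on each example:
  [29, -25, -16, 5] -> [21, -33, -24, -3] -> [-24, -3] -> -24
  [-21, 10, -24, 36, 20] -> [-29, 2, -32, 28, 12] -> [-32, 28, 12] -> -32
  [-12, -48, -6, 22, 32] -> [-20, -56, -14, 14, 24] -> [-14, 14, 24] -> -14
  [9, 3, 12, 21, 3, -40, 19, 23, -14] -> [1, -5, 4, 13, -5, -48, 11, 15, -22] -> [4, 13, -5, -48, 11, 15, -22] -> -48
  [19, -17, -24] -> [11, -25, -32] -> [-32] -> -32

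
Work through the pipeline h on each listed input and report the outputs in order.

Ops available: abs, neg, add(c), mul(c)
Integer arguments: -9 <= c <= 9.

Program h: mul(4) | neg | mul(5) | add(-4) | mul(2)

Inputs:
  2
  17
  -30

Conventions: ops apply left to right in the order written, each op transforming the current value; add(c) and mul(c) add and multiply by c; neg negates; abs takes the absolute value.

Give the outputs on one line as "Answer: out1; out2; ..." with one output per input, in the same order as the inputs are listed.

Execution, op by op:
  2 -> 8 -> -8 -> -40 -> -44 -> -88
  17 -> 68 -> -68 -> -340 -> -344 -> -688
  -30 -> -120 -> 120 -> 600 -> 596 -> 1192

-88; -688; 1192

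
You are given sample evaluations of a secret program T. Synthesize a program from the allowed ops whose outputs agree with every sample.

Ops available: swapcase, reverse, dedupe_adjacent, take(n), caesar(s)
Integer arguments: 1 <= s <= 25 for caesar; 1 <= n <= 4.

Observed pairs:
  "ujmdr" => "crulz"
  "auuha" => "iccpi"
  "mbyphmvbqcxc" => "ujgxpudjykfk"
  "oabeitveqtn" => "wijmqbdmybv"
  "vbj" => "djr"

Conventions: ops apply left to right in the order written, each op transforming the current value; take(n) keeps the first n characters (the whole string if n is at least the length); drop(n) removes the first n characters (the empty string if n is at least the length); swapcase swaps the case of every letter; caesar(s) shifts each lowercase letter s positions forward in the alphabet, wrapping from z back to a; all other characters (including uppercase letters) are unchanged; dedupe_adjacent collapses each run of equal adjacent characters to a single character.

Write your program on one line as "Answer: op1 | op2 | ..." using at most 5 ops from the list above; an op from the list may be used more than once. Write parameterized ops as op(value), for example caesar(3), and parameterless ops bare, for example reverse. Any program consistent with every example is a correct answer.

reverse | caesar(17) | caesar(17) | reverse

Check, running the answer program on each example:
  "ujmdr" -> "rdmju" -> "iudal" -> "zlurc" -> "crulz"
  "auuha" -> "ahuua" -> "ryllr" -> "ipcci" -> "iccpi"
  "mbyphmvbqcxc" -> "cxcqbvmhpybm" -> "tothsmdygpsd" -> "kfkyjdupxgju" -> "ujgxpudjykfk"
  "oabeitveqtn" -> "ntqevtiebao" -> "ekhvmkzvsrf" -> "vbymdbqmjiw" -> "wijmqbdmybv"
  "vbj" -> "jbv" -> "asm" -> "rjd" -> "djr"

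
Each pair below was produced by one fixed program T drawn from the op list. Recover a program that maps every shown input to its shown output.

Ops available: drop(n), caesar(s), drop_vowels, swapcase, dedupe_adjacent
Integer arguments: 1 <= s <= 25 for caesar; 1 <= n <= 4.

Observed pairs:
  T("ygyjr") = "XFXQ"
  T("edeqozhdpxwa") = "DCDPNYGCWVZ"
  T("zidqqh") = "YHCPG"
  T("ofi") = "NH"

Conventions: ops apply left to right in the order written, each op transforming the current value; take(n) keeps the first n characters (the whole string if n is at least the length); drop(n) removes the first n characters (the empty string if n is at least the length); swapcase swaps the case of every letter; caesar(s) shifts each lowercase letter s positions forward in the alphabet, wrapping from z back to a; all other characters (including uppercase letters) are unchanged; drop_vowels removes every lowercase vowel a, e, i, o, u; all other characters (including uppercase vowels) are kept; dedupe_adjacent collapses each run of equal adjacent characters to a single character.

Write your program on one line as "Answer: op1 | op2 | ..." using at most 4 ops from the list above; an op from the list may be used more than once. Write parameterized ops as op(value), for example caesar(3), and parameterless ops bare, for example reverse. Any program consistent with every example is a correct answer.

dedupe_adjacent | caesar(25) | drop_vowels | swapcase

Check, running the answer program on each example:
  "ygyjr" -> "ygyjr" -> "xfxiq" -> "xfxq" -> "XFXQ"
  "edeqozhdpxwa" -> "edeqozhdpxwa" -> "dcdpnygcowvz" -> "dcdpnygcwvz" -> "DCDPNYGCWVZ"
  "zidqqh" -> "zidqh" -> "yhcpg" -> "yhcpg" -> "YHCPG"
  "ofi" -> "ofi" -> "neh" -> "nh" -> "NH"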